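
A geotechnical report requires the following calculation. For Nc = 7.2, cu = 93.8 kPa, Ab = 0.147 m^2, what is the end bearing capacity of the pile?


Using Qb = Nc * cu * Ab
Qb = 7.2 * 93.8 * 0.147
Qb = 99.28 kN


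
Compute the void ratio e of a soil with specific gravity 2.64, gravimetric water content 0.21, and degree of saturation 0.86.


Result: 0.6447

Derivation:
Using the relation e = Gs * w / S
e = 2.64 * 0.21 / 0.86
e = 0.6447


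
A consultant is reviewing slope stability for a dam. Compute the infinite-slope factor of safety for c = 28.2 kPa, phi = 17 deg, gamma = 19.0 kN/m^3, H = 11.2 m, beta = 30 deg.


Result: 0.836

Derivation:
Using Fs = c / (gamma*H*sin(beta)*cos(beta)) + tan(phi)/tan(beta)
Cohesion contribution = 28.2 / (19.0*11.2*sin(30)*cos(30))
Cohesion contribution = 0.306039
Friction contribution = tan(17)/tan(30) = 0.529541
Fs = 0.306039 + 0.529541
Fs = 0.836


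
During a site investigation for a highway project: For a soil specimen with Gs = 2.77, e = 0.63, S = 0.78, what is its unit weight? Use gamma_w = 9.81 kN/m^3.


Result: 19.628 kN/m^3

Derivation:
Using gamma = gamma_w * (Gs + S*e) / (1 + e)
Numerator: Gs + S*e = 2.77 + 0.78*0.63 = 3.2614
Denominator: 1 + e = 1 + 0.63 = 1.63
gamma = 9.81 * 3.2614 / 1.63
gamma = 19.628 kN/m^3


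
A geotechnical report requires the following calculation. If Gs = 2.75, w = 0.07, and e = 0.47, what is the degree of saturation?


Using S = Gs * w / e
S = 2.75 * 0.07 / 0.47
S = 0.4096


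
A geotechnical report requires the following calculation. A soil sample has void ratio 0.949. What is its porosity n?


Using the relation n = e / (1 + e)
n = 0.949 / (1 + 0.949)
n = 0.949 / 1.949
n = 0.4869


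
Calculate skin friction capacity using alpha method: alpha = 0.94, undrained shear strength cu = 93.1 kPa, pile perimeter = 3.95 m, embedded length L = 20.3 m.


Result: 7017.31 kN

Derivation:
Using Qs = alpha * cu * perimeter * L
Qs = 0.94 * 93.1 * 3.95 * 20.3
Qs = 7017.31 kN


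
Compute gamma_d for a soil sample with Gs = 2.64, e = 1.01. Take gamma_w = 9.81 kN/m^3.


Using gamma_d = Gs * gamma_w / (1 + e)
gamma_d = 2.64 * 9.81 / (1 + 1.01)
gamma_d = 2.64 * 9.81 / 2.01
gamma_d = 12.885 kN/m^3


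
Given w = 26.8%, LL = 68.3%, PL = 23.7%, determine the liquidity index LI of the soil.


Result: 0.07

Derivation:
First compute the plasticity index:
PI = LL - PL = 68.3 - 23.7 = 44.6
Then compute the liquidity index:
LI = (w - PL) / PI
LI = (26.8 - 23.7) / 44.6
LI = 0.07


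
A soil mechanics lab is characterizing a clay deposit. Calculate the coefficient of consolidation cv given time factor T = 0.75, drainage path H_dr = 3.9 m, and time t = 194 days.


Using cv = T * H_dr^2 / t
H_dr^2 = 3.9^2 = 15.21
cv = 0.75 * 15.21 / 194
cv = 0.0588 m^2/day


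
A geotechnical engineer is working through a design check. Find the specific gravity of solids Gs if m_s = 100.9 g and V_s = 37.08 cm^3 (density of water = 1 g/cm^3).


Result: 2.721

Derivation:
Using Gs = m_s / (V_s * rho_w)
Since rho_w = 1 g/cm^3:
Gs = 100.9 / 37.08
Gs = 2.721


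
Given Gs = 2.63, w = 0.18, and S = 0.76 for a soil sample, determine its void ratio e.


Using the relation e = Gs * w / S
e = 2.63 * 0.18 / 0.76
e = 0.6229


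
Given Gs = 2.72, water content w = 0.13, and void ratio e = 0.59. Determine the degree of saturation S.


Using S = Gs * w / e
S = 2.72 * 0.13 / 0.59
S = 0.5993


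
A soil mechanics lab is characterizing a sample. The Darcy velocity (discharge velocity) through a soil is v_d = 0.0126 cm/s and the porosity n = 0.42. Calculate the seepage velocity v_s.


Using v_s = v_d / n
v_s = 0.0126 / 0.42
v_s = 0.03 cm/s


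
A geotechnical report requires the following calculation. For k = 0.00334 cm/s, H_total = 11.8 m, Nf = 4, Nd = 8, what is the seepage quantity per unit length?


Result: 0.0001971 m^3/s per m

Derivation:
Convert k to m/s for unit consistency with H:
k = 0.00334 cm/s = 0.00334 / 100 m/s = 3.34e-05 m/s
Using q = k * H * Nf / Nd
Nf / Nd = 4 / 8 = 0.5
q = 3.34e-05 * 11.8 * 0.5
q = 0.0001971 m^3/s per m


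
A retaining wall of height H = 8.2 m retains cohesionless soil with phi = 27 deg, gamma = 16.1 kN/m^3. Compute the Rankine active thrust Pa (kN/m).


Result: 203.26 kN/m

Derivation:
Compute active earth pressure coefficient:
Ka = tan^2(45 - phi/2) = tan^2(31.5) = 0.375525
Compute active force:
Pa = 0.5 * Ka * gamma * H^2
Pa = 0.5 * 0.375525 * 16.1 * 8.2^2
Pa = 203.26 kN/m


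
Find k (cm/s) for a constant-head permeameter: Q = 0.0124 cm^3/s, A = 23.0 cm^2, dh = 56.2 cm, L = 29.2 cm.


Compute hydraulic gradient:
i = dh / L = 56.2 / 29.2 = 1.92466
Then apply Darcy's law:
k = Q / (A * i)
k = 0.0124 / (23.0 * 1.92466)
k = 0.0124 / 44.2671
k = 0.00028 cm/s


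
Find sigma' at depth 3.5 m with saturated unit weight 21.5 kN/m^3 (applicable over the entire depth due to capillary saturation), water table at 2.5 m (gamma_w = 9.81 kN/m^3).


Result: 65.44 kPa

Derivation:
Total stress = gamma_sat * depth
sigma = 21.5 * 3.5 = 75.25 kPa
Pore water pressure u = gamma_w * (depth - d_wt)
u = 9.81 * (3.5 - 2.5) = 9.81 kPa
Effective stress = sigma - u
sigma' = 75.25 - 9.81 = 65.44 kPa


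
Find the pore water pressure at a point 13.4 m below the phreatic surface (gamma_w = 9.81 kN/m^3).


Result: 131.45 kPa

Derivation:
Using u = gamma_w * h_w
u = 9.81 * 13.4
u = 131.45 kPa


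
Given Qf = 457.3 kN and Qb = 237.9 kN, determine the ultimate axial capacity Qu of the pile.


Result: 695.2 kN

Derivation:
Using Qu = Qf + Qb
Qu = 457.3 + 237.9
Qu = 695.2 kN


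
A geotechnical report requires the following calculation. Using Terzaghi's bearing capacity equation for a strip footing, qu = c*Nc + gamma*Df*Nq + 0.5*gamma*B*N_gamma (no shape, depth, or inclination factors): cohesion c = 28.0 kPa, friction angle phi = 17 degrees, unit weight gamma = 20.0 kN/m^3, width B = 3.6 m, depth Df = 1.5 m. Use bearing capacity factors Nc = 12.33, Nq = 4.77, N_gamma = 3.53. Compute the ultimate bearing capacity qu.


Result: 615.42 kPa

Derivation:
Compute qu = c*Nc + gamma*Df*Nq + 0.5*gamma*B*N_gamma
Term 1: 28.0 * 12.33 = 345.24
Term 2: 20.0 * 1.5 * 4.77 = 143.1
Term 3: 0.5 * 20.0 * 3.6 * 3.53 = 127.08
qu = 345.24 + 143.1 + 127.08
qu = 615.42 kPa


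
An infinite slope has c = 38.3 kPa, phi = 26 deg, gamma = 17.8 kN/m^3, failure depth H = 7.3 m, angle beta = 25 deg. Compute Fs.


Result: 1.815

Derivation:
Using Fs = c / (gamma*H*sin(beta)*cos(beta)) + tan(phi)/tan(beta)
Cohesion contribution = 38.3 / (17.8*7.3*sin(25)*cos(25))
Cohesion contribution = 0.769541
Friction contribution = tan(26)/tan(25) = 1.04595
Fs = 0.769541 + 1.04595
Fs = 1.815


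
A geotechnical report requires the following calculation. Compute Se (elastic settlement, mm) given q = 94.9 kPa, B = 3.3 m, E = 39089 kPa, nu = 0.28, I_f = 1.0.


Using Se = q * B * (1 - nu^2) * I_f / E
1 - nu^2 = 1 - 0.28^2 = 0.9216
Se = 94.9 * 3.3 * 0.9216 * 1.0 / 39089
Se = 0.007384 m
Convert to mm: Se = 0.007384 * 1000 = 7.384 mm


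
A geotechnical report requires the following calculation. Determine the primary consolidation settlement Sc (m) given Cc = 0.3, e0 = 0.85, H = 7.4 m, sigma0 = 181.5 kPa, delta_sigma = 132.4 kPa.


Using Sc = Cc * H / (1 + e0) * log10((sigma0 + delta_sigma) / sigma0)
Stress ratio = (181.5 + 132.4) / 181.5 = 1.72948
log10(1.72948) = 0.237915
Cc * H / (1 + e0) = 0.3 * 7.4 / (1 + 0.85) = 1.2
Sc = 1.2 * 0.237915
Sc = 0.2855 m


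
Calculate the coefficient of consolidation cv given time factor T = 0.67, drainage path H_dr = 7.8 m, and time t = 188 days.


Using cv = T * H_dr^2 / t
H_dr^2 = 7.8^2 = 60.84
cv = 0.67 * 60.84 / 188
cv = 0.21682 m^2/day


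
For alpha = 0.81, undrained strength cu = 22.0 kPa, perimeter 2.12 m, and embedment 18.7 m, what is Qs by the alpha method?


Using Qs = alpha * cu * perimeter * L
Qs = 0.81 * 22.0 * 2.12 * 18.7
Qs = 706.46 kN


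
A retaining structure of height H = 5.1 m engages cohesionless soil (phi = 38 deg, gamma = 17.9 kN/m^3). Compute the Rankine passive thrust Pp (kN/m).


Result: 978.59 kN/m

Derivation:
Compute passive earth pressure coefficient:
Kp = tan^2(45 + phi/2) = tan^2(64.0) = 4.203746
Compute passive force:
Pp = 0.5 * Kp * gamma * H^2
Pp = 0.5 * 4.203746 * 17.9 * 5.1^2
Pp = 978.59 kN/m


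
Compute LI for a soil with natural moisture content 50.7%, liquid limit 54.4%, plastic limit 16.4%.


First compute the plasticity index:
PI = LL - PL = 54.4 - 16.4 = 38.0
Then compute the liquidity index:
LI = (w - PL) / PI
LI = (50.7 - 16.4) / 38.0
LI = 0.903


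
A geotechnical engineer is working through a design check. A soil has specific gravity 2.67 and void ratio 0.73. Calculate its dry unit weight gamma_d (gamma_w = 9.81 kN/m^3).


Using gamma_d = Gs * gamma_w / (1 + e)
gamma_d = 2.67 * 9.81 / (1 + 0.73)
gamma_d = 2.67 * 9.81 / 1.73
gamma_d = 15.14 kN/m^3


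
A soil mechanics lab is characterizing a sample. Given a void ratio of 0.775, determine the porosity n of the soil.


Result: 0.4366

Derivation:
Using the relation n = e / (1 + e)
n = 0.775 / (1 + 0.775)
n = 0.775 / 1.775
n = 0.4366


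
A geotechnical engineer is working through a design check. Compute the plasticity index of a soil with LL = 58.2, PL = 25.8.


Using PI = LL - PL
PI = 58.2 - 25.8
PI = 32.4


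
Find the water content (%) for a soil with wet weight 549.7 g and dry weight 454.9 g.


Using w = (m_wet - m_dry) / m_dry * 100
m_wet - m_dry = 549.7 - 454.9 = 94.8 g
w = 94.8 / 454.9 * 100
w = 20.84 %


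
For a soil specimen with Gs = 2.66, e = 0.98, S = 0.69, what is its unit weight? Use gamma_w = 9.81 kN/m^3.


Using gamma = gamma_w * (Gs + S*e) / (1 + e)
Numerator: Gs + S*e = 2.66 + 0.69*0.98 = 3.3362
Denominator: 1 + e = 1 + 0.98 = 1.98
gamma = 9.81 * 3.3362 / 1.98
gamma = 16.529 kN/m^3


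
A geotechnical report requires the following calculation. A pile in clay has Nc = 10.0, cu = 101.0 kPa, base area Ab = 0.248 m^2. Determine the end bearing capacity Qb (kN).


Result: 250.48 kN

Derivation:
Using Qb = Nc * cu * Ab
Qb = 10.0 * 101.0 * 0.248
Qb = 250.48 kN


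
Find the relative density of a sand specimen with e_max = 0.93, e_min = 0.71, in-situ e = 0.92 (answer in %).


Result: 4.55 %

Derivation:
Using Dr = (e_max - e) / (e_max - e_min) * 100
e_max - e = 0.93 - 0.92 = 0.01
e_max - e_min = 0.93 - 0.71 = 0.22
Dr = 0.01 / 0.22 * 100
Dr = 4.55 %


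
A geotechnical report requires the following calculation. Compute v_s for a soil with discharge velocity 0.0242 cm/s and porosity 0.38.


Using v_s = v_d / n
v_s = 0.0242 / 0.38
v_s = 0.06368 cm/s


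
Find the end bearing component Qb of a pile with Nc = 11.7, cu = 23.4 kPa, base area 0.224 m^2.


Result: 61.33 kN

Derivation:
Using Qb = Nc * cu * Ab
Qb = 11.7 * 23.4 * 0.224
Qb = 61.33 kN


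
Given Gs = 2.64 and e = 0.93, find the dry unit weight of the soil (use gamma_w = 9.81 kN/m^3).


Using gamma_d = Gs * gamma_w / (1 + e)
gamma_d = 2.64 * 9.81 / (1 + 0.93)
gamma_d = 2.64 * 9.81 / 1.93
gamma_d = 13.419 kN/m^3


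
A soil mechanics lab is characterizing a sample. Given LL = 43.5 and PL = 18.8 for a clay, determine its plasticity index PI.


Using PI = LL - PL
PI = 43.5 - 18.8
PI = 24.7


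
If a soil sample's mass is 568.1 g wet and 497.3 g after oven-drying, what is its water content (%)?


Using w = (m_wet - m_dry) / m_dry * 100
m_wet - m_dry = 568.1 - 497.3 = 70.8 g
w = 70.8 / 497.3 * 100
w = 14.24 %


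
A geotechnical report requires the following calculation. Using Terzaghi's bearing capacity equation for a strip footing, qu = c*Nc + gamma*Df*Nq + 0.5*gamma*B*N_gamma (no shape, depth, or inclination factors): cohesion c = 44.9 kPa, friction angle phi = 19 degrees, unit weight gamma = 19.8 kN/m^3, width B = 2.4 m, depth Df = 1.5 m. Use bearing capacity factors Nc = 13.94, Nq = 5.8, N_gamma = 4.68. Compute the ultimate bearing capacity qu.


Result: 909.36 kPa

Derivation:
Compute qu = c*Nc + gamma*Df*Nq + 0.5*gamma*B*N_gamma
Term 1: 44.9 * 13.94 = 625.906
Term 2: 19.8 * 1.5 * 5.8 = 172.26
Term 3: 0.5 * 19.8 * 2.4 * 4.68 = 111.1968
qu = 625.906 + 172.26 + 111.1968
qu = 909.36 kPa


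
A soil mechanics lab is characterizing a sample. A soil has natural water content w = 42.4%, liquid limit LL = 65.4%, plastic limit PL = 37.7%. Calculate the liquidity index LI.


First compute the plasticity index:
PI = LL - PL = 65.4 - 37.7 = 27.7
Then compute the liquidity index:
LI = (w - PL) / PI
LI = (42.4 - 37.7) / 27.7
LI = 0.17


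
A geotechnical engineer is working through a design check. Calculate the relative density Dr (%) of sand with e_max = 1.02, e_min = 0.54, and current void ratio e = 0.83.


Result: 39.58 %

Derivation:
Using Dr = (e_max - e) / (e_max - e_min) * 100
e_max - e = 1.02 - 0.83 = 0.19
e_max - e_min = 1.02 - 0.54 = 0.48
Dr = 0.19 / 0.48 * 100
Dr = 39.58 %


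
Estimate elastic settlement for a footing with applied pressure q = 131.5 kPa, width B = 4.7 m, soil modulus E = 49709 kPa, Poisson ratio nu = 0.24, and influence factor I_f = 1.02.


Result: 11.952 mm

Derivation:
Using Se = q * B * (1 - nu^2) * I_f / E
1 - nu^2 = 1 - 0.24^2 = 0.9424
Se = 131.5 * 4.7 * 0.9424 * 1.02 / 49709
Se = 0.011952 m
Convert to mm: Se = 0.011952 * 1000 = 11.952 mm


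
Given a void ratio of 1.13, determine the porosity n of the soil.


Result: 0.5305

Derivation:
Using the relation n = e / (1 + e)
n = 1.13 / (1 + 1.13)
n = 1.13 / 2.13
n = 0.5305


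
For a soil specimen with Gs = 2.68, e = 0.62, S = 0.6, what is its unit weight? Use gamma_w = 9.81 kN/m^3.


Using gamma = gamma_w * (Gs + S*e) / (1 + e)
Numerator: Gs + S*e = 2.68 + 0.6*0.62 = 3.052
Denominator: 1 + e = 1 + 0.62 = 1.62
gamma = 9.81 * 3.052 / 1.62
gamma = 18.482 kN/m^3


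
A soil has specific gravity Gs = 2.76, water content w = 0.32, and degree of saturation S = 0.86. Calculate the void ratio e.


Using the relation e = Gs * w / S
e = 2.76 * 0.32 / 0.86
e = 1.027


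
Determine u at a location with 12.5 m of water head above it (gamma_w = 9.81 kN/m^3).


Result: 122.62 kPa

Derivation:
Using u = gamma_w * h_w
u = 9.81 * 12.5
u = 122.62 kPa


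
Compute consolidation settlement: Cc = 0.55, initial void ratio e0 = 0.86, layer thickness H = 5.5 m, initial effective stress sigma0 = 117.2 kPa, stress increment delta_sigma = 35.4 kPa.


Result: 0.1864 m

Derivation:
Using Sc = Cc * H / (1 + e0) * log10((sigma0 + delta_sigma) / sigma0)
Stress ratio = (117.2 + 35.4) / 117.2 = 1.30205
log10(1.30205) = 0.114627
Cc * H / (1 + e0) = 0.55 * 5.5 / (1 + 0.86) = 1.62634
Sc = 1.62634 * 0.114627
Sc = 0.1864 m


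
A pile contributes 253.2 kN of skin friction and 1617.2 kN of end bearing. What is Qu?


Using Qu = Qf + Qb
Qu = 253.2 + 1617.2
Qu = 1870.4 kN


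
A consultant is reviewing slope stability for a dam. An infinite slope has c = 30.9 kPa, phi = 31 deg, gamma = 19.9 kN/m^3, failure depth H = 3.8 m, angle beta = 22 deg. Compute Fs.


Using Fs = c / (gamma*H*sin(beta)*cos(beta)) + tan(phi)/tan(beta)
Cohesion contribution = 30.9 / (19.9*3.8*sin(22)*cos(22))
Cohesion contribution = 1.17647
Friction contribution = tan(31)/tan(22) = 1.48718
Fs = 1.17647 + 1.48718
Fs = 2.664


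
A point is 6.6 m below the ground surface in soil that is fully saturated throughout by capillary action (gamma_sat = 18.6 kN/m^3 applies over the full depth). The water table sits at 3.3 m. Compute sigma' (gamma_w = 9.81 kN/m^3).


Result: 90.39 kPa

Derivation:
Total stress = gamma_sat * depth
sigma = 18.6 * 6.6 = 122.76 kPa
Pore water pressure u = gamma_w * (depth - d_wt)
u = 9.81 * (6.6 - 3.3) = 32.373 kPa
Effective stress = sigma - u
sigma' = 122.76 - 32.373 = 90.39 kPa


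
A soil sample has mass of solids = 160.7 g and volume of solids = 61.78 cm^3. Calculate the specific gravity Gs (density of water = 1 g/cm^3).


Using Gs = m_s / (V_s * rho_w)
Since rho_w = 1 g/cm^3:
Gs = 160.7 / 61.78
Gs = 2.601


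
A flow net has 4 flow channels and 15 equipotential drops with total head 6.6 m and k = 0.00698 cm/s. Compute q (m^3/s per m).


Result: 0.0001228 m^3/s per m

Derivation:
Convert k to m/s for unit consistency with H:
k = 0.00698 cm/s = 0.00698 / 100 m/s = 6.98e-05 m/s
Using q = k * H * Nf / Nd
Nf / Nd = 4 / 15 = 0.2667
q = 6.98e-05 * 6.6 * 0.2667
q = 0.0001228 m^3/s per m


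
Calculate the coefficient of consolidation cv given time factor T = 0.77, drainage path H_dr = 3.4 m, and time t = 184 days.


Using cv = T * H_dr^2 / t
H_dr^2 = 3.4^2 = 11.56
cv = 0.77 * 11.56 / 184
cv = 0.04838 m^2/day


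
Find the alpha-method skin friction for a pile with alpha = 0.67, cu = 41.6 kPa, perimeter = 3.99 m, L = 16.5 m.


Using Qs = alpha * cu * perimeter * L
Qs = 0.67 * 41.6 * 3.99 * 16.5
Qs = 1834.95 kN


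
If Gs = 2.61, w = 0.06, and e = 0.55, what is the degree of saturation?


Result: 0.2847

Derivation:
Using S = Gs * w / e
S = 2.61 * 0.06 / 0.55
S = 0.2847


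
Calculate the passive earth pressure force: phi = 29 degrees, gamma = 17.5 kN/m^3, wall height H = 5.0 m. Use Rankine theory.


Compute passive earth pressure coefficient:
Kp = tan^2(45 + phi/2) = tan^2(59.5) = 2.88206
Compute passive force:
Pp = 0.5 * Kp * gamma * H^2
Pp = 0.5 * 2.88206 * 17.5 * 5.0^2
Pp = 630.45 kN/m


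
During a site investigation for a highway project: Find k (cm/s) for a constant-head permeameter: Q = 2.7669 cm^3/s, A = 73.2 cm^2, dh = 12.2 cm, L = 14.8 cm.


Compute hydraulic gradient:
i = dh / L = 12.2 / 14.8 = 0.824324
Then apply Darcy's law:
k = Q / (A * i)
k = 2.7669 / (73.2 * 0.824324)
k = 2.7669 / 60.3405
k = 0.045855 cm/s


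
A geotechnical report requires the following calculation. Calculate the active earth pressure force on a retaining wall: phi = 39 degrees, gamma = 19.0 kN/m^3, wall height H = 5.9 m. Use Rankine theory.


Result: 75.23 kN/m

Derivation:
Compute active earth pressure coefficient:
Ka = tan^2(45 - phi/2) = tan^2(25.5) = 0.227506
Compute active force:
Pa = 0.5 * Ka * gamma * H^2
Pa = 0.5 * 0.227506 * 19.0 * 5.9^2
Pa = 75.23 kN/m


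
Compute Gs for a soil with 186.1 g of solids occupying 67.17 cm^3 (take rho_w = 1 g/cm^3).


Result: 2.771

Derivation:
Using Gs = m_s / (V_s * rho_w)
Since rho_w = 1 g/cm^3:
Gs = 186.1 / 67.17
Gs = 2.771


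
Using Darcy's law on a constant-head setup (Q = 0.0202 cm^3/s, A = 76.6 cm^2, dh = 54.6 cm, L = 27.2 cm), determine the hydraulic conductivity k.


Compute hydraulic gradient:
i = dh / L = 54.6 / 27.2 = 2.00735
Then apply Darcy's law:
k = Q / (A * i)
k = 0.0202 / (76.6 * 2.00735)
k = 0.0202 / 153.763
k = 0.000131 cm/s


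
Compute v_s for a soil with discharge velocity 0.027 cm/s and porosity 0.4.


Result: 0.0675 cm/s

Derivation:
Using v_s = v_d / n
v_s = 0.027 / 0.4
v_s = 0.0675 cm/s


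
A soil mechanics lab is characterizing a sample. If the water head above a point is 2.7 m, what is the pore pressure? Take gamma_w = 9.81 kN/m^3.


Using u = gamma_w * h_w
u = 9.81 * 2.7
u = 26.49 kPa


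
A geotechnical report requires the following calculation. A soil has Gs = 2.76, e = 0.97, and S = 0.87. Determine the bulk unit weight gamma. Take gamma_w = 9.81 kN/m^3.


Using gamma = gamma_w * (Gs + S*e) / (1 + e)
Numerator: Gs + S*e = 2.76 + 0.87*0.97 = 3.6039
Denominator: 1 + e = 1 + 0.97 = 1.97
gamma = 9.81 * 3.6039 / 1.97
gamma = 17.946 kN/m^3


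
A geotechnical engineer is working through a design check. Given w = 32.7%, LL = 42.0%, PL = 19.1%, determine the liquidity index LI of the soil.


Result: 0.594

Derivation:
First compute the plasticity index:
PI = LL - PL = 42.0 - 19.1 = 22.9
Then compute the liquidity index:
LI = (w - PL) / PI
LI = (32.7 - 19.1) / 22.9
LI = 0.594


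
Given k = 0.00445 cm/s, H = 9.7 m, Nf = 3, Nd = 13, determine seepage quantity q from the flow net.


Convert k to m/s for unit consistency with H:
k = 0.00445 cm/s = 0.00445 / 100 m/s = 4.45e-05 m/s
Using q = k * H * Nf / Nd
Nf / Nd = 3 / 13 = 0.2308
q = 4.45e-05 * 9.7 * 0.2308
q = 9.961e-05 m^3/s per m


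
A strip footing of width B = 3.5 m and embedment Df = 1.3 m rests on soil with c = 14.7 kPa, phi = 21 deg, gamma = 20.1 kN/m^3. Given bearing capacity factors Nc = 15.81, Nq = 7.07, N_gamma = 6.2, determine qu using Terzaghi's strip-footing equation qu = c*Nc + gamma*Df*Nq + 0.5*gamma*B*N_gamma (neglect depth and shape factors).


Compute qu = c*Nc + gamma*Df*Nq + 0.5*gamma*B*N_gamma
Term 1: 14.7 * 15.81 = 232.407
Term 2: 20.1 * 1.3 * 7.07 = 184.7391
Term 3: 0.5 * 20.1 * 3.5 * 6.2 = 218.085
qu = 232.407 + 184.7391 + 218.085
qu = 635.23 kPa


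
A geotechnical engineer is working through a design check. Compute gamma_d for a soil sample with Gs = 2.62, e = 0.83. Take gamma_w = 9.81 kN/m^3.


Result: 14.045 kN/m^3

Derivation:
Using gamma_d = Gs * gamma_w / (1 + e)
gamma_d = 2.62 * 9.81 / (1 + 0.83)
gamma_d = 2.62 * 9.81 / 1.83
gamma_d = 14.045 kN/m^3


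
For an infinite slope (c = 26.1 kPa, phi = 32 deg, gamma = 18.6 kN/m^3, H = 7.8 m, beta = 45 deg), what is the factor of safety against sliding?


Using Fs = c / (gamma*H*sin(beta)*cos(beta)) + tan(phi)/tan(beta)
Cohesion contribution = 26.1 / (18.6*7.8*sin(45)*cos(45))
Cohesion contribution = 0.359801
Friction contribution = tan(32)/tan(45) = 0.624869
Fs = 0.359801 + 0.624869
Fs = 0.985


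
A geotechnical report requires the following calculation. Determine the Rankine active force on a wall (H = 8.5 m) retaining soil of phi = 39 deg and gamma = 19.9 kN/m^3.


Compute active earth pressure coefficient:
Ka = tan^2(45 - phi/2) = tan^2(25.5) = 0.227506
Compute active force:
Pa = 0.5 * Ka * gamma * H^2
Pa = 0.5 * 0.227506 * 19.9 * 8.5^2
Pa = 163.55 kN/m


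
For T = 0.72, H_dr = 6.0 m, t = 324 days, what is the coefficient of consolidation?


Using cv = T * H_dr^2 / t
H_dr^2 = 6.0^2 = 36.0
cv = 0.72 * 36.0 / 324
cv = 0.08 m^2/day


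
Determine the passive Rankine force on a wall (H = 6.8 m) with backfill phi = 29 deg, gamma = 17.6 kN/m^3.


Compute passive earth pressure coefficient:
Kp = tan^2(45 + phi/2) = tan^2(59.5) = 2.88206
Compute passive force:
Pp = 0.5 * Kp * gamma * H^2
Pp = 0.5 * 2.88206 * 17.6 * 6.8^2
Pp = 1172.74 kN/m


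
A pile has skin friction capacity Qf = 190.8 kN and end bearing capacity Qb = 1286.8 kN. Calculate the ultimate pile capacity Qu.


Using Qu = Qf + Qb
Qu = 190.8 + 1286.8
Qu = 1477.6 kN


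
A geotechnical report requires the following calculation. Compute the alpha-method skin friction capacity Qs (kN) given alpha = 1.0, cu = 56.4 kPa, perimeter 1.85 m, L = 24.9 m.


Using Qs = alpha * cu * perimeter * L
Qs = 1.0 * 56.4 * 1.85 * 24.9
Qs = 2598.07 kN


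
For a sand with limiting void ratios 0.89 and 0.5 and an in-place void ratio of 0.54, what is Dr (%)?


Result: 89.74 %

Derivation:
Using Dr = (e_max - e) / (e_max - e_min) * 100
e_max - e = 0.89 - 0.54 = 0.35
e_max - e_min = 0.89 - 0.5 = 0.39
Dr = 0.35 / 0.39 * 100
Dr = 89.74 %


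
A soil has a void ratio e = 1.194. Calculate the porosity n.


Using the relation n = e / (1 + e)
n = 1.194 / (1 + 1.194)
n = 1.194 / 2.194
n = 0.5442


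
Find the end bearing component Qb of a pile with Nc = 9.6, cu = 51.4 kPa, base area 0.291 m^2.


Using Qb = Nc * cu * Ab
Qb = 9.6 * 51.4 * 0.291
Qb = 143.59 kN


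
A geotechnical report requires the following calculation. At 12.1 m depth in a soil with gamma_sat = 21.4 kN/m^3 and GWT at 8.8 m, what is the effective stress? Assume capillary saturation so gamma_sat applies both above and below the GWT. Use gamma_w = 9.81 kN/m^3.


Result: 226.57 kPa

Derivation:
Total stress = gamma_sat * depth
sigma = 21.4 * 12.1 = 258.94 kPa
Pore water pressure u = gamma_w * (depth - d_wt)
u = 9.81 * (12.1 - 8.8) = 32.373 kPa
Effective stress = sigma - u
sigma' = 258.94 - 32.373 = 226.57 kPa


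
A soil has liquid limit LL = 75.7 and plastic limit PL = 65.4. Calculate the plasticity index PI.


Using PI = LL - PL
PI = 75.7 - 65.4
PI = 10.3


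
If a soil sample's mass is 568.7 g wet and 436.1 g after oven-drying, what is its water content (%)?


Result: 30.41 %

Derivation:
Using w = (m_wet - m_dry) / m_dry * 100
m_wet - m_dry = 568.7 - 436.1 = 132.6 g
w = 132.6 / 436.1 * 100
w = 30.41 %


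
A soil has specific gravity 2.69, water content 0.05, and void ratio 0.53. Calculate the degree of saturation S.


Using S = Gs * w / e
S = 2.69 * 0.05 / 0.53
S = 0.2538


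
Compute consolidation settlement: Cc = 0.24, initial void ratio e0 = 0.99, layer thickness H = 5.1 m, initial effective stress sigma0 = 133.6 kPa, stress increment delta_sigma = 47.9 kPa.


Using Sc = Cc * H / (1 + e0) * log10((sigma0 + delta_sigma) / sigma0)
Stress ratio = (133.6 + 47.9) / 133.6 = 1.35853
log10(1.35853) = 0.13307
Cc * H / (1 + e0) = 0.24 * 5.1 / (1 + 0.99) = 0.615075
Sc = 0.615075 * 0.13307
Sc = 0.0818 m


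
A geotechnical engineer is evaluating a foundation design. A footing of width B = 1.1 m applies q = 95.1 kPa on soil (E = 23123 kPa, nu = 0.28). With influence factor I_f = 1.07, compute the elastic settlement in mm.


Using Se = q * B * (1 - nu^2) * I_f / E
1 - nu^2 = 1 - 0.28^2 = 0.9216
Se = 95.1 * 1.1 * 0.9216 * 1.07 / 23123
Se = 0.004461 m
Convert to mm: Se = 0.004461 * 1000 = 4.461 mm


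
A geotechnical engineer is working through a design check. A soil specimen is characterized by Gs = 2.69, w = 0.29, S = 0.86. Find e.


Using the relation e = Gs * w / S
e = 2.69 * 0.29 / 0.86
e = 0.9071


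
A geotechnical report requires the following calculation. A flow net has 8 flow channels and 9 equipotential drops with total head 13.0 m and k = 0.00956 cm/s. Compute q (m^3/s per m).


Result: 0.001105 m^3/s per m

Derivation:
Convert k to m/s for unit consistency with H:
k = 0.00956 cm/s = 0.00956 / 100 m/s = 9.56e-05 m/s
Using q = k * H * Nf / Nd
Nf / Nd = 8 / 9 = 0.8889
q = 9.56e-05 * 13.0 * 0.8889
q = 0.001105 m^3/s per m


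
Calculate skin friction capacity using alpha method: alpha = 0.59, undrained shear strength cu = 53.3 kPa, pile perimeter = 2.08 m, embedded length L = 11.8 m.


Result: 771.84 kN

Derivation:
Using Qs = alpha * cu * perimeter * L
Qs = 0.59 * 53.3 * 2.08 * 11.8
Qs = 771.84 kN


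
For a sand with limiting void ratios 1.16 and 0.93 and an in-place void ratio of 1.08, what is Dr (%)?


Using Dr = (e_max - e) / (e_max - e_min) * 100
e_max - e = 1.16 - 1.08 = 0.08
e_max - e_min = 1.16 - 0.93 = 0.23
Dr = 0.08 / 0.23 * 100
Dr = 34.78 %


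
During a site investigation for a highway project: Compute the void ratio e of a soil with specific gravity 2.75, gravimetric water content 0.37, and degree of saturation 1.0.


Using the relation e = Gs * w / S
e = 2.75 * 0.37 / 1.0
e = 1.0175


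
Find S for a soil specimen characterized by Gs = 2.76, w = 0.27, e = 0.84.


Using S = Gs * w / e
S = 2.76 * 0.27 / 0.84
S = 0.8871


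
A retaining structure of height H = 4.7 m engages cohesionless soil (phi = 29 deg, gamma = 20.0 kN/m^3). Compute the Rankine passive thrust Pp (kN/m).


Result: 636.65 kN/m

Derivation:
Compute passive earth pressure coefficient:
Kp = tan^2(45 + phi/2) = tan^2(59.5) = 2.88206
Compute passive force:
Pp = 0.5 * Kp * gamma * H^2
Pp = 0.5 * 2.88206 * 20.0 * 4.7^2
Pp = 636.65 kN/m


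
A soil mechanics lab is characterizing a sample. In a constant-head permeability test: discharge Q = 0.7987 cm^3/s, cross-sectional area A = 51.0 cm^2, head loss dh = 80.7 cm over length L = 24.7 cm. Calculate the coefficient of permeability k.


Result: 0.004793 cm/s

Derivation:
Compute hydraulic gradient:
i = dh / L = 80.7 / 24.7 = 3.26721
Then apply Darcy's law:
k = Q / (A * i)
k = 0.7987 / (51.0 * 3.26721)
k = 0.7987 / 166.628
k = 0.004793 cm/s


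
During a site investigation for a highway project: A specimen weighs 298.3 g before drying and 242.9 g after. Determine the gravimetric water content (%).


Using w = (m_wet - m_dry) / m_dry * 100
m_wet - m_dry = 298.3 - 242.9 = 55.4 g
w = 55.4 / 242.9 * 100
w = 22.81 %


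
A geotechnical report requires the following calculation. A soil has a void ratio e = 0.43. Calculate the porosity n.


Using the relation n = e / (1 + e)
n = 0.43 / (1 + 0.43)
n = 0.43 / 1.43
n = 0.3007


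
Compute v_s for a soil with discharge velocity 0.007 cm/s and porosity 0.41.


Using v_s = v_d / n
v_s = 0.007 / 0.41
v_s = 0.01707 cm/s


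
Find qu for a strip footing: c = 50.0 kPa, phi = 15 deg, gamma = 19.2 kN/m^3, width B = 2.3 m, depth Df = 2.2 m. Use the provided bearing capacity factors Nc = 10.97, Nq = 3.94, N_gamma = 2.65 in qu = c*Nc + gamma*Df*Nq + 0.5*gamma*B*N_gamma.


Result: 773.44 kPa

Derivation:
Compute qu = c*Nc + gamma*Df*Nq + 0.5*gamma*B*N_gamma
Term 1: 50.0 * 10.97 = 548.5
Term 2: 19.2 * 2.2 * 3.94 = 166.4256
Term 3: 0.5 * 19.2 * 2.3 * 2.65 = 58.512
qu = 548.5 + 166.4256 + 58.512
qu = 773.44 kPa


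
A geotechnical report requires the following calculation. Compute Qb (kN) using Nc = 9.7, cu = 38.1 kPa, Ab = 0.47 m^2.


Using Qb = Nc * cu * Ab
Qb = 9.7 * 38.1 * 0.47
Qb = 173.7 kN


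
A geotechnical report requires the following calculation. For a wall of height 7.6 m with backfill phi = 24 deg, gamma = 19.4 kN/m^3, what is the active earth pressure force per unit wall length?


Result: 236.28 kN/m

Derivation:
Compute active earth pressure coefficient:
Ka = tan^2(45 - phi/2) = tan^2(33.0) = 0.42173
Compute active force:
Pa = 0.5 * Ka * gamma * H^2
Pa = 0.5 * 0.42173 * 19.4 * 7.6^2
Pa = 236.28 kN/m


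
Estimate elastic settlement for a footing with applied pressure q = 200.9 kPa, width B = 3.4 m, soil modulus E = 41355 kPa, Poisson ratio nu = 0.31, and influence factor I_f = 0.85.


Result: 12.69 mm

Derivation:
Using Se = q * B * (1 - nu^2) * I_f / E
1 - nu^2 = 1 - 0.31^2 = 0.9039
Se = 200.9 * 3.4 * 0.9039 * 0.85 / 41355
Se = 0.012690 m
Convert to mm: Se = 0.012690 * 1000 = 12.69 mm


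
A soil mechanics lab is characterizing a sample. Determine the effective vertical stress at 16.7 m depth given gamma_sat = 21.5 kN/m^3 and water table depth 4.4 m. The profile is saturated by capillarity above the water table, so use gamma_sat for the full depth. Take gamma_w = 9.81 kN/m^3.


Total stress = gamma_sat * depth
sigma = 21.5 * 16.7 = 359.05 kPa
Pore water pressure u = gamma_w * (depth - d_wt)
u = 9.81 * (16.7 - 4.4) = 120.663 kPa
Effective stress = sigma - u
sigma' = 359.05 - 120.663 = 238.39 kPa


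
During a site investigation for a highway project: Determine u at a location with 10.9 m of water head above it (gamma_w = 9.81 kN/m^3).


Result: 106.93 kPa

Derivation:
Using u = gamma_w * h_w
u = 9.81 * 10.9
u = 106.93 kPa


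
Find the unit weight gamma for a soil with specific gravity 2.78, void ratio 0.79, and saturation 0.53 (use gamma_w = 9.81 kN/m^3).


Using gamma = gamma_w * (Gs + S*e) / (1 + e)
Numerator: Gs + S*e = 2.78 + 0.53*0.79 = 3.1987
Denominator: 1 + e = 1 + 0.79 = 1.79
gamma = 9.81 * 3.1987 / 1.79
gamma = 17.53 kN/m^3


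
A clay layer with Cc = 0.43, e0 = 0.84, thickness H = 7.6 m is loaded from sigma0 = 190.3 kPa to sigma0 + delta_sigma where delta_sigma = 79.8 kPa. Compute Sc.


Using Sc = Cc * H / (1 + e0) * log10((sigma0 + delta_sigma) / sigma0)
Stress ratio = (190.3 + 79.8) / 190.3 = 1.41934
log10(1.41934) = 0.152086
Cc * H / (1 + e0) = 0.43 * 7.6 / (1 + 0.84) = 1.77609
Sc = 1.77609 * 0.152086
Sc = 0.2701 m


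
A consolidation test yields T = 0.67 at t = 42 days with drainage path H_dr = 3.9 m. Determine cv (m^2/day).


Using cv = T * H_dr^2 / t
H_dr^2 = 3.9^2 = 15.21
cv = 0.67 * 15.21 / 42
cv = 0.24264 m^2/day


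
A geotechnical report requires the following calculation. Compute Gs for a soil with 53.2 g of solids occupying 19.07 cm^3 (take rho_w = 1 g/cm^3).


Using Gs = m_s / (V_s * rho_w)
Since rho_w = 1 g/cm^3:
Gs = 53.2 / 19.07
Gs = 2.79


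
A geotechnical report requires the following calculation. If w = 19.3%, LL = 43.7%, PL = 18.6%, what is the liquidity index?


Result: 0.028

Derivation:
First compute the plasticity index:
PI = LL - PL = 43.7 - 18.6 = 25.1
Then compute the liquidity index:
LI = (w - PL) / PI
LI = (19.3 - 18.6) / 25.1
LI = 0.028


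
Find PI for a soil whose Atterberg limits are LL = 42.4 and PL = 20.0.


Result: 22.4

Derivation:
Using PI = LL - PL
PI = 42.4 - 20.0
PI = 22.4


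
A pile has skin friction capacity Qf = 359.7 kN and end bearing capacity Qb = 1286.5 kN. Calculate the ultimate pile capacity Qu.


Result: 1646.2 kN

Derivation:
Using Qu = Qf + Qb
Qu = 359.7 + 1286.5
Qu = 1646.2 kN


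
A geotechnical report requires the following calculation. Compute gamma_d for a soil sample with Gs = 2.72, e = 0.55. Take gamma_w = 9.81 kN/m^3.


Using gamma_d = Gs * gamma_w / (1 + e)
gamma_d = 2.72 * 9.81 / (1 + 0.55)
gamma_d = 2.72 * 9.81 / 1.55
gamma_d = 17.215 kN/m^3


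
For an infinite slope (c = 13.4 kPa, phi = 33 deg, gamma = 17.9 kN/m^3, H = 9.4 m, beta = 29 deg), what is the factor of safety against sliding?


Result: 1.359

Derivation:
Using Fs = c / (gamma*H*sin(beta)*cos(beta)) + tan(phi)/tan(beta)
Cohesion contribution = 13.4 / (17.9*9.4*sin(29)*cos(29))
Cohesion contribution = 0.187816
Friction contribution = tan(33)/tan(29) = 1.17156
Fs = 0.187816 + 1.17156
Fs = 1.359


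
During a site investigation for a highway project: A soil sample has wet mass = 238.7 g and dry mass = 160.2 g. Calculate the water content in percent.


Result: 49.0 %

Derivation:
Using w = (m_wet - m_dry) / m_dry * 100
m_wet - m_dry = 238.7 - 160.2 = 78.5 g
w = 78.5 / 160.2 * 100
w = 49.0 %


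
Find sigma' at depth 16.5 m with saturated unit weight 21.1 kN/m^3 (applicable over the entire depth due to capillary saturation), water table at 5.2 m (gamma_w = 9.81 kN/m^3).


Total stress = gamma_sat * depth
sigma = 21.1 * 16.5 = 348.15 kPa
Pore water pressure u = gamma_w * (depth - d_wt)
u = 9.81 * (16.5 - 5.2) = 110.853 kPa
Effective stress = sigma - u
sigma' = 348.15 - 110.853 = 237.3 kPa


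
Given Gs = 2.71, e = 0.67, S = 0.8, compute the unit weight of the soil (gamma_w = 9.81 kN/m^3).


Result: 19.068 kN/m^3

Derivation:
Using gamma = gamma_w * (Gs + S*e) / (1 + e)
Numerator: Gs + S*e = 2.71 + 0.8*0.67 = 3.246
Denominator: 1 + e = 1 + 0.67 = 1.67
gamma = 9.81 * 3.246 / 1.67
gamma = 19.068 kN/m^3


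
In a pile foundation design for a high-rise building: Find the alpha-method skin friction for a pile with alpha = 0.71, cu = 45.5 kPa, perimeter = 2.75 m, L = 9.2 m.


Using Qs = alpha * cu * perimeter * L
Qs = 0.71 * 45.5 * 2.75 * 9.2
Qs = 817.32 kN


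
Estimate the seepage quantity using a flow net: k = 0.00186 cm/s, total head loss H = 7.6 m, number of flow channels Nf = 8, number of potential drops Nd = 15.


Convert k to m/s for unit consistency with H:
k = 0.00186 cm/s = 0.00186 / 100 m/s = 1.86e-05 m/s
Using q = k * H * Nf / Nd
Nf / Nd = 8 / 15 = 0.5333
q = 1.86e-05 * 7.6 * 0.5333
q = 7.539e-05 m^3/s per m


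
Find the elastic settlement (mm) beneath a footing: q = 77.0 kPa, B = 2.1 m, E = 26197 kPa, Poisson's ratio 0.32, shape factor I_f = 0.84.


Using Se = q * B * (1 - nu^2) * I_f / E
1 - nu^2 = 1 - 0.32^2 = 0.8976
Se = 77.0 * 2.1 * 0.8976 * 0.84 / 26197
Se = 0.004654 m
Convert to mm: Se = 0.004654 * 1000 = 4.654 mm


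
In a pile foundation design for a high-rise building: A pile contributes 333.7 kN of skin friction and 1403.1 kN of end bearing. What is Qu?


Using Qu = Qf + Qb
Qu = 333.7 + 1403.1
Qu = 1736.8 kN


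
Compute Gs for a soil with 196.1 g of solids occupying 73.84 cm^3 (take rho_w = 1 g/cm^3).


Using Gs = m_s / (V_s * rho_w)
Since rho_w = 1 g/cm^3:
Gs = 196.1 / 73.84
Gs = 2.656


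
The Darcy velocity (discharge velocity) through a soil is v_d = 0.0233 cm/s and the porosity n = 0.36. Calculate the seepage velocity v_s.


Using v_s = v_d / n
v_s = 0.0233 / 0.36
v_s = 0.06472 cm/s


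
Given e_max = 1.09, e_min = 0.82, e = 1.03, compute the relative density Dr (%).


Result: 22.22 %

Derivation:
Using Dr = (e_max - e) / (e_max - e_min) * 100
e_max - e = 1.09 - 1.03 = 0.06
e_max - e_min = 1.09 - 0.82 = 0.27
Dr = 0.06 / 0.27 * 100
Dr = 22.22 %


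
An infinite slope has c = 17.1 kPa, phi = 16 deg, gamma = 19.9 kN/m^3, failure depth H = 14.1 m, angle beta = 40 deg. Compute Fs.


Result: 0.465

Derivation:
Using Fs = c / (gamma*H*sin(beta)*cos(beta)) + tan(phi)/tan(beta)
Cohesion contribution = 17.1 / (19.9*14.1*sin(40)*cos(40))
Cohesion contribution = 0.123766
Friction contribution = tan(16)/tan(40) = 0.34173
Fs = 0.123766 + 0.34173
Fs = 0.465


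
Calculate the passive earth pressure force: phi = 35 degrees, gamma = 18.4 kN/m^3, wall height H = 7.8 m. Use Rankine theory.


Compute passive earth pressure coefficient:
Kp = tan^2(45 + phi/2) = tan^2(62.5) = 3.690172
Compute passive force:
Pp = 0.5 * Kp * gamma * H^2
Pp = 0.5 * 3.690172 * 18.4 * 7.8^2
Pp = 2065.49 kN/m


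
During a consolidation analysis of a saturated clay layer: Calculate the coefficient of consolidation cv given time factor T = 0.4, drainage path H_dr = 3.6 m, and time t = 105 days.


Result: 0.04937 m^2/day

Derivation:
Using cv = T * H_dr^2 / t
H_dr^2 = 3.6^2 = 12.96
cv = 0.4 * 12.96 / 105
cv = 0.04937 m^2/day


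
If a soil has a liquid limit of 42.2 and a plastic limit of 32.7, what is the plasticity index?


Using PI = LL - PL
PI = 42.2 - 32.7
PI = 9.5


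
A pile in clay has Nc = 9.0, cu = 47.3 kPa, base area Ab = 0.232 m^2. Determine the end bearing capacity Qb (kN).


Result: 98.76 kN

Derivation:
Using Qb = Nc * cu * Ab
Qb = 9.0 * 47.3 * 0.232
Qb = 98.76 kN


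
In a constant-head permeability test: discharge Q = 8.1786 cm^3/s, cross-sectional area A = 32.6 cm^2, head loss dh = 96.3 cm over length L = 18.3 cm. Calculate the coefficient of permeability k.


Compute hydraulic gradient:
i = dh / L = 96.3 / 18.3 = 5.2623
Then apply Darcy's law:
k = Q / (A * i)
k = 8.1786 / (32.6 * 5.2623)
k = 8.1786 / 171.551
k = 0.047675 cm/s


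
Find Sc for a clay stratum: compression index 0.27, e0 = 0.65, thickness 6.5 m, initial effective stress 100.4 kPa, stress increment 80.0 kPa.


Result: 0.2707 m

Derivation:
Using Sc = Cc * H / (1 + e0) * log10((sigma0 + delta_sigma) / sigma0)
Stress ratio = (100.4 + 80.0) / 100.4 = 1.79681
log10(1.79681) = 0.254503
Cc * H / (1 + e0) = 0.27 * 6.5 / (1 + 0.65) = 1.06364
Sc = 1.06364 * 0.254503
Sc = 0.2707 m


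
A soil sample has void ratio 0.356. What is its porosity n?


Using the relation n = e / (1 + e)
n = 0.356 / (1 + 0.356)
n = 0.356 / 1.356
n = 0.2625


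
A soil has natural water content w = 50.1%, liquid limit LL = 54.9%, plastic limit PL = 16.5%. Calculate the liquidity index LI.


Result: 0.875

Derivation:
First compute the plasticity index:
PI = LL - PL = 54.9 - 16.5 = 38.4
Then compute the liquidity index:
LI = (w - PL) / PI
LI = (50.1 - 16.5) / 38.4
LI = 0.875


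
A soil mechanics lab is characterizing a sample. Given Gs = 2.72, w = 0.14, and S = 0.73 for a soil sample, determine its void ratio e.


Using the relation e = Gs * w / S
e = 2.72 * 0.14 / 0.73
e = 0.5216


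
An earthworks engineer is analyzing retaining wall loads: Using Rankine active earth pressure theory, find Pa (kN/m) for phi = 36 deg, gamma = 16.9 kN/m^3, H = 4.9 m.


Compute active earth pressure coefficient:
Ka = tan^2(45 - phi/2) = tan^2(27.0) = 0.259616
Compute active force:
Pa = 0.5 * Ka * gamma * H^2
Pa = 0.5 * 0.259616 * 16.9 * 4.9^2
Pa = 52.67 kN/m


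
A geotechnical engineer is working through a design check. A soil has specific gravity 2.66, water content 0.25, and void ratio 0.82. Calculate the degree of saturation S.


Result: 0.811

Derivation:
Using S = Gs * w / e
S = 2.66 * 0.25 / 0.82
S = 0.811


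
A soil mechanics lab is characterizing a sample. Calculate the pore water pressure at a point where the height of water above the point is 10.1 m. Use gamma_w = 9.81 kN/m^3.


Using u = gamma_w * h_w
u = 9.81 * 10.1
u = 99.08 kPa
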